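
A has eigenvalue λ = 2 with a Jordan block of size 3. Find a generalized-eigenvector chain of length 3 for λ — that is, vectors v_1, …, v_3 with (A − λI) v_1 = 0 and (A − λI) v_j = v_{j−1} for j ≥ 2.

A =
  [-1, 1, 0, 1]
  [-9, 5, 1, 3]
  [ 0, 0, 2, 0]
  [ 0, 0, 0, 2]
A Jordan chain for λ = 2 of length 3:
v_1 = (1, 3, 0, 0)ᵀ
v_2 = (0, 1, 0, 0)ᵀ
v_3 = (0, 0, 1, 0)ᵀ

Let N = A − (2)·I. We want v_3 with N^3 v_3 = 0 but N^2 v_3 ≠ 0; then v_{j-1} := N · v_j for j = 3, …, 2.

Pick v_3 = (0, 0, 1, 0)ᵀ.
Then v_2 = N · v_3 = (0, 1, 0, 0)ᵀ.
Then v_1 = N · v_2 = (1, 3, 0, 0)ᵀ.

Sanity check: (A − (2)·I) v_1 = (0, 0, 0, 0)ᵀ = 0. ✓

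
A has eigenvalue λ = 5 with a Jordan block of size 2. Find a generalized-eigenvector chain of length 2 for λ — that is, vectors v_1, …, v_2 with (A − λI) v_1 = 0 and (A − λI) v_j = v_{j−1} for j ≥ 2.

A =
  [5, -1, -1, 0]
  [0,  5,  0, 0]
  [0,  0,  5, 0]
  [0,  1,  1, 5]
A Jordan chain for λ = 5 of length 2:
v_1 = (-1, 0, 0, 1)ᵀ
v_2 = (0, 1, 0, 0)ᵀ

Let N = A − (5)·I. We want v_2 with N^2 v_2 = 0 but N^1 v_2 ≠ 0; then v_{j-1} := N · v_j for j = 2, …, 2.

Pick v_2 = (0, 1, 0, 0)ᵀ.
Then v_1 = N · v_2 = (-1, 0, 0, 1)ᵀ.

Sanity check: (A − (5)·I) v_1 = (0, 0, 0, 0)ᵀ = 0. ✓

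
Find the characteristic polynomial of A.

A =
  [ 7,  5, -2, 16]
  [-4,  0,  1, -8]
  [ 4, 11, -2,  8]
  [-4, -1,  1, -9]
x^4 + 4*x^3 + 6*x^2 + 4*x + 1

Expanding det(x·I − A) (e.g. by cofactor expansion or by noting that A is similar to its Jordan form J, which has the same characteristic polynomial as A) gives
  χ_A(x) = x^4 + 4*x^3 + 6*x^2 + 4*x + 1
which factors as (x + 1)^4. The eigenvalues (with algebraic multiplicities) are λ = -1 with multiplicity 4.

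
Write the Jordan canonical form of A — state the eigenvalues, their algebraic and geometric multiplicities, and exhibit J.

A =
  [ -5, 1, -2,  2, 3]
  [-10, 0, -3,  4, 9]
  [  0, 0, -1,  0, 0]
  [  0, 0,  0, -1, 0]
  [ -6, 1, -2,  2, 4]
J_3(-1) ⊕ J_1(-1) ⊕ J_1(1)

The characteristic polynomial is
  det(x·I − A) = x^5 + 3*x^4 + 2*x^3 - 2*x^2 - 3*x - 1 = (x - 1)*(x + 1)^4

Eigenvalues and multiplicities (the geometric multiplicity of λ is n − rank(A − λI), which equals the number of Jordan blocks for λ):
  λ = -1: algebraic multiplicity = 4, geometric multiplicity = 2
  λ = 1: algebraic multiplicity = 1, geometric multiplicity = 1

Determining the block sizes for each eigenvalue:
  λ = -1: with am = 4 and gm = 2, the partition is not yet determined (e.g. several partitions of 4 into 2 parts exist). Let N = A − (-1)·I. Computing rank(N^1) = 3, rank(N^2) = 2, rank(N^3) = 1; the number of blocks of size ≥ j is rank(N^{j−1}) − rank(N^j), giving [2, 1, 1]. So we have 1 block(s) of size 3, 1 block(s) of size 1 → block sizes [3, 1]
  λ = 1: one block (gm = 1), so the single block has size am = 1 → block sizes [1]

Assembling the blocks gives a Jordan form
J =
  [-1,  1,  0,  0, 0]
  [ 0, -1,  1,  0, 0]
  [ 0,  0, -1,  0, 0]
  [ 0,  0,  0, -1, 0]
  [ 0,  0,  0,  0, 1]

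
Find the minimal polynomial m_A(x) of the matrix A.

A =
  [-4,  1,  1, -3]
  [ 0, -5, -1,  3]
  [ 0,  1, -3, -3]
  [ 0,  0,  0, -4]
x^2 + 8*x + 16

The characteristic polynomial is χ_A(x) = (x + 4)^4, so the eigenvalues are known. The minimal polynomial is
  m_A(x) = Π_λ (x − λ)^{k_λ}
where k_λ is the size of the *largest* Jordan block for λ (equivalently, the smallest k with (A − λI)^k v = 0 for every generalised eigenvector v of λ).

  λ = -4: largest Jordan block has size 2, contributing (x + 4)^2

So m_A(x) = (x + 4)^2 = x^2 + 8*x + 16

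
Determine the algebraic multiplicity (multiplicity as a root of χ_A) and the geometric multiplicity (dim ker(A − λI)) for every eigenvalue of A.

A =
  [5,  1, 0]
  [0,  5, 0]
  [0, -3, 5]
λ = 5: alg = 3, geom = 2

Step 1 — factor the characteristic polynomial to read off the algebraic multiplicities:
  χ_A(x) = (x - 5)^3

Step 2 — compute geometric multiplicities via the rank-nullity identity g(λ) = n − rank(A − λI):
  rank(A − (5)·I) = 1, so dim ker(A − (5)·I) = n − 1 = 2

Summary:
  λ = 5: algebraic multiplicity = 3, geometric multiplicity = 2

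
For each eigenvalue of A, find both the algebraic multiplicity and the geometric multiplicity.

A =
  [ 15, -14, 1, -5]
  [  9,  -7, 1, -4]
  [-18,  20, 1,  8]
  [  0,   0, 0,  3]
λ = 3: alg = 4, geom = 2

Step 1 — factor the characteristic polynomial to read off the algebraic multiplicities:
  χ_A(x) = (x - 3)^4

Step 2 — compute geometric multiplicities via the rank-nullity identity g(λ) = n − rank(A − λI):
  rank(A − (3)·I) = 2, so dim ker(A − (3)·I) = n − 2 = 2

Summary:
  λ = 3: algebraic multiplicity = 4, geometric multiplicity = 2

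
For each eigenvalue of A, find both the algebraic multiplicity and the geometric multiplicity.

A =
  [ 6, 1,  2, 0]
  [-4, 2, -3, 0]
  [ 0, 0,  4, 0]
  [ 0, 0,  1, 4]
λ = 4: alg = 4, geom = 2

Step 1 — factor the characteristic polynomial to read off the algebraic multiplicities:
  χ_A(x) = (x - 4)^4

Step 2 — compute geometric multiplicities via the rank-nullity identity g(λ) = n − rank(A − λI):
  rank(A − (4)·I) = 2, so dim ker(A − (4)·I) = n − 2 = 2

Summary:
  λ = 4: algebraic multiplicity = 4, geometric multiplicity = 2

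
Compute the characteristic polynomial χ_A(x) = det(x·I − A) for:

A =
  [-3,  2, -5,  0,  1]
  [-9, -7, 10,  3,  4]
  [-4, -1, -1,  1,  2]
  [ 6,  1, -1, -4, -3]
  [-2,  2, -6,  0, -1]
x^5 + 16*x^4 + 102*x^3 + 324*x^2 + 513*x + 324

Expanding det(x·I − A) (e.g. by cofactor expansion or by noting that A is similar to its Jordan form J, which has the same characteristic polynomial as A) gives
  χ_A(x) = x^5 + 16*x^4 + 102*x^3 + 324*x^2 + 513*x + 324
which factors as (x + 3)^4*(x + 4). The eigenvalues (with algebraic multiplicities) are λ = -4 with multiplicity 1, λ = -3 with multiplicity 4.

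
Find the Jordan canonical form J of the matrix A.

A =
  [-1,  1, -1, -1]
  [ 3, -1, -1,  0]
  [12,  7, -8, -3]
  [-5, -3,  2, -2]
J_2(-3) ⊕ J_2(-3)

The characteristic polynomial is
  det(x·I − A) = x^4 + 12*x^3 + 54*x^2 + 108*x + 81 = (x + 3)^4

Eigenvalues and multiplicities (the geometric multiplicity of λ is n − rank(A − λI), which equals the number of Jordan blocks for λ):
  λ = -3: algebraic multiplicity = 4, geometric multiplicity = 2

Determining the block sizes for each eigenvalue:
  λ = -3: with am = 4 and gm = 2, the partition is not yet determined (e.g. several partitions of 4 into 2 parts exist). Let N = A − (-3)·I. Computing rank(N^1) = 2, rank(N^2) = 0; the number of blocks of size ≥ j is rank(N^{j−1}) − rank(N^j), giving [2, 2]. So we have 2 block(s) of size 2 → block sizes [2, 2]

Assembling the blocks gives a Jordan form
J =
  [-3,  1,  0,  0]
  [ 0, -3,  0,  0]
  [ 0,  0, -3,  1]
  [ 0,  0,  0, -3]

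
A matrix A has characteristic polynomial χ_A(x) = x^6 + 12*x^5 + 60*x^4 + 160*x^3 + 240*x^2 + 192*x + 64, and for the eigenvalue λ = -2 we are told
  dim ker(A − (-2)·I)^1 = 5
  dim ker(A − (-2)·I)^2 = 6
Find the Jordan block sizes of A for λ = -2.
Block sizes for λ = -2: [2, 1, 1, 1, 1]

From the dimensions of kernels of powers, the number of Jordan blocks of size at least j is d_j − d_{j−1} where d_j = dim ker(N^j) (with d_0 = 0). Computing the differences gives [5, 1].
The number of blocks of size exactly k is (#blocks of size ≥ k) − (#blocks of size ≥ k + 1), so the partition is: 4 block(s) of size 1, 1 block(s) of size 2.
In nonincreasing order the block sizes are [2, 1, 1, 1, 1].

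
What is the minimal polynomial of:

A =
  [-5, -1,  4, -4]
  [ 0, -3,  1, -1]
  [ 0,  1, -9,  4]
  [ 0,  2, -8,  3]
x^3 + 9*x^2 + 24*x + 20

The characteristic polynomial is χ_A(x) = (x + 2)^2*(x + 5)^2, so the eigenvalues are known. The minimal polynomial is
  m_A(x) = Π_λ (x − λ)^{k_λ}
where k_λ is the size of the *largest* Jordan block for λ (equivalently, the smallest k with (A − λI)^k v = 0 for every generalised eigenvector v of λ).

  λ = -5: largest Jordan block has size 1, contributing (x + 5)
  λ = -2: largest Jordan block has size 2, contributing (x + 2)^2

So m_A(x) = (x + 2)^2*(x + 5) = x^3 + 9*x^2 + 24*x + 20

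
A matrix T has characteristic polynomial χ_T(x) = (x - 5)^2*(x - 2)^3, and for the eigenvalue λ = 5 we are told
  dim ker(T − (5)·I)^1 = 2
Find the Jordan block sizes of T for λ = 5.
Block sizes for λ = 5: [1, 1]

From the dimensions of kernels of powers, the number of Jordan blocks of size at least j is d_j − d_{j−1} where d_j = dim ker(N^j) (with d_0 = 0). Computing the differences gives [2].
The number of blocks of size exactly k is (#blocks of size ≥ k) − (#blocks of size ≥ k + 1), so the partition is: 2 block(s) of size 1.
In nonincreasing order the block sizes are [1, 1].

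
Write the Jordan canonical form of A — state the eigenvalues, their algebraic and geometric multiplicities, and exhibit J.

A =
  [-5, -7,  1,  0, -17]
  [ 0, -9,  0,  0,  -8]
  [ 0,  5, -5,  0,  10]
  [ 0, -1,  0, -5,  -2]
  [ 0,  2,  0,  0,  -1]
J_3(-5) ⊕ J_1(-5) ⊕ J_1(-5)

The characteristic polynomial is
  det(x·I − A) = x^5 + 25*x^4 + 250*x^3 + 1250*x^2 + 3125*x + 3125 = (x + 5)^5

Eigenvalues and multiplicities (the geometric multiplicity of λ is n − rank(A − λI), which equals the number of Jordan blocks for λ):
  λ = -5: algebraic multiplicity = 5, geometric multiplicity = 3

Determining the block sizes for each eigenvalue:
  λ = -5: with am = 5 and gm = 3, the partition is not yet determined (e.g. several partitions of 5 into 3 parts exist). Let N = A − (-5)·I. Computing rank(N^1) = 2, rank(N^2) = 1, rank(N^3) = 0; the number of blocks of size ≥ j is rank(N^{j−1}) − rank(N^j), giving [3, 1, 1]. So we have 1 block(s) of size 3, 2 block(s) of size 1 → block sizes [3, 1, 1]

Assembling the blocks gives a Jordan form
J =
  [-5,  1,  0,  0,  0]
  [ 0, -5,  1,  0,  0]
  [ 0,  0, -5,  0,  0]
  [ 0,  0,  0, -5,  0]
  [ 0,  0,  0,  0, -5]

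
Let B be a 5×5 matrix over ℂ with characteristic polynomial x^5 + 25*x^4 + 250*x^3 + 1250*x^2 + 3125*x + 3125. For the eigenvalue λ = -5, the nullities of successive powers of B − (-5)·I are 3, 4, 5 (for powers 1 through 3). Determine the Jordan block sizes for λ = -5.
Block sizes for λ = -5: [3, 1, 1]

From the dimensions of kernels of powers, the number of Jordan blocks of size at least j is d_j − d_{j−1} where d_j = dim ker(N^j) (with d_0 = 0). Computing the differences gives [3, 1, 1].
The number of blocks of size exactly k is (#blocks of size ≥ k) − (#blocks of size ≥ k + 1), so the partition is: 2 block(s) of size 1, 1 block(s) of size 3.
In nonincreasing order the block sizes are [3, 1, 1].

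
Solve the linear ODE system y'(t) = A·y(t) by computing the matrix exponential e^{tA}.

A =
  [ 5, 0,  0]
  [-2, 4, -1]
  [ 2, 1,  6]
e^{tA} =
  [exp(5*t), 0, 0]
  [-2*t*exp(5*t), -t*exp(5*t) + exp(5*t), -t*exp(5*t)]
  [2*t*exp(5*t), t*exp(5*t), t*exp(5*t) + exp(5*t)]

Strategy: write A = P · J · P⁻¹ where J is a Jordan canonical form, so e^{tA} = P · e^{tJ} · P⁻¹, and e^{tJ} can be computed block-by-block.

A has Jordan form
J =
  [5, 1, 0]
  [0, 5, 0]
  [0, 0, 5]
(up to reordering of blocks).

Per-block formulas:
  For a 1×1 block at λ = 5: exp(t · [5]) = [e^(5t)].
  For a 2×2 Jordan block J_2(5): exp(t · J_2(5)) = e^(5t)·(I + t·N), where N is the 2×2 nilpotent shift.

After assembling e^{tJ} and conjugating by P, we get:

e^{tA} =
  [exp(5*t), 0, 0]
  [-2*t*exp(5*t), -t*exp(5*t) + exp(5*t), -t*exp(5*t)]
  [2*t*exp(5*t), t*exp(5*t), t*exp(5*t) + exp(5*t)]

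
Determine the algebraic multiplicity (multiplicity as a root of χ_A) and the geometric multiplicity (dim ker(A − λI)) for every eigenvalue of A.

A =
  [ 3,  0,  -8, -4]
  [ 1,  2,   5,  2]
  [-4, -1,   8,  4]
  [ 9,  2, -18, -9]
λ = 1: alg = 4, geom = 2

Step 1 — factor the characteristic polynomial to read off the algebraic multiplicities:
  χ_A(x) = (x - 1)^4

Step 2 — compute geometric multiplicities via the rank-nullity identity g(λ) = n − rank(A − λI):
  rank(A − (1)·I) = 2, so dim ker(A − (1)·I) = n − 2 = 2

Summary:
  λ = 1: algebraic multiplicity = 4, geometric multiplicity = 2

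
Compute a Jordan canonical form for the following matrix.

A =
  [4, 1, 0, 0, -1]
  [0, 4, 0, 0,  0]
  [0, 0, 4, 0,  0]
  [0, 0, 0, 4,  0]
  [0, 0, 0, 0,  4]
J_2(4) ⊕ J_1(4) ⊕ J_1(4) ⊕ J_1(4)

The characteristic polynomial is
  det(x·I − A) = x^5 - 20*x^4 + 160*x^3 - 640*x^2 + 1280*x - 1024 = (x - 4)^5

Eigenvalues and multiplicities (the geometric multiplicity of λ is n − rank(A − λI), which equals the number of Jordan blocks for λ):
  λ = 4: algebraic multiplicity = 5, geometric multiplicity = 4

Determining the block sizes for each eigenvalue:
  λ = 4: 4 blocks summing to 5 forces exactly one block of size 2 and the rest size 1 → block sizes [2, 1, 1, 1]

Assembling the blocks gives a Jordan form
J =
  [4, 1, 0, 0, 0]
  [0, 4, 0, 0, 0]
  [0, 0, 4, 0, 0]
  [0, 0, 0, 4, 0]
  [0, 0, 0, 0, 4]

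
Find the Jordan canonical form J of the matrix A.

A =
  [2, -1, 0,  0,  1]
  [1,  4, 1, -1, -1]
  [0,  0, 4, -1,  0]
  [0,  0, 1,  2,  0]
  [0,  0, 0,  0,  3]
J_3(3) ⊕ J_1(3) ⊕ J_1(3)

The characteristic polynomial is
  det(x·I − A) = x^5 - 15*x^4 + 90*x^3 - 270*x^2 + 405*x - 243 = (x - 3)^5

Eigenvalues and multiplicities (the geometric multiplicity of λ is n − rank(A − λI), which equals the number of Jordan blocks for λ):
  λ = 3: algebraic multiplicity = 5, geometric multiplicity = 3

Determining the block sizes for each eigenvalue:
  λ = 3: with am = 5 and gm = 3, the partition is not yet determined (e.g. several partitions of 5 into 3 parts exist). Let N = A − (3)·I. Computing rank(N^1) = 2, rank(N^2) = 1, rank(N^3) = 0; the number of blocks of size ≥ j is rank(N^{j−1}) − rank(N^j), giving [3, 1, 1]. So we have 1 block(s) of size 3, 2 block(s) of size 1 → block sizes [3, 1, 1]

Assembling the blocks gives a Jordan form
J =
  [3, 1, 0, 0, 0]
  [0, 3, 1, 0, 0]
  [0, 0, 3, 0, 0]
  [0, 0, 0, 3, 0]
  [0, 0, 0, 0, 3]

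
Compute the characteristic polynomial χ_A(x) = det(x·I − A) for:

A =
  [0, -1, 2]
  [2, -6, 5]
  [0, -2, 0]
x^3 + 6*x^2 + 12*x + 8

Expanding det(x·I − A) (e.g. by cofactor expansion or by noting that A is similar to its Jordan form J, which has the same characteristic polynomial as A) gives
  χ_A(x) = x^3 + 6*x^2 + 12*x + 8
which factors as (x + 2)^3. The eigenvalues (with algebraic multiplicities) are λ = -2 with multiplicity 3.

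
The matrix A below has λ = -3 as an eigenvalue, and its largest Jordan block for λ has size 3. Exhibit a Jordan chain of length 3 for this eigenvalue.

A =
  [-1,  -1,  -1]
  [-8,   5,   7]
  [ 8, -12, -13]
A Jordan chain for λ = -3 of length 3:
v_1 = (4, -24, 32)ᵀ
v_2 = (2, -8, 8)ᵀ
v_3 = (1, 0, 0)ᵀ

Let N = A − (-3)·I. We want v_3 with N^3 v_3 = 0 but N^2 v_3 ≠ 0; then v_{j-1} := N · v_j for j = 3, …, 2.

Pick v_3 = (1, 0, 0)ᵀ.
Then v_2 = N · v_3 = (2, -8, 8)ᵀ.
Then v_1 = N · v_2 = (4, -24, 32)ᵀ.

Sanity check: (A − (-3)·I) v_1 = (0, 0, 0)ᵀ = 0. ✓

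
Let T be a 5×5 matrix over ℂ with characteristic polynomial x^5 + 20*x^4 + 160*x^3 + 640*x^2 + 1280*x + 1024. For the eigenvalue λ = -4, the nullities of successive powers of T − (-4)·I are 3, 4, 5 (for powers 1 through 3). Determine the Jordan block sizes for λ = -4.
Block sizes for λ = -4: [3, 1, 1]

From the dimensions of kernels of powers, the number of Jordan blocks of size at least j is d_j − d_{j−1} where d_j = dim ker(N^j) (with d_0 = 0). Computing the differences gives [3, 1, 1].
The number of blocks of size exactly k is (#blocks of size ≥ k) − (#blocks of size ≥ k + 1), so the partition is: 2 block(s) of size 1, 1 block(s) of size 3.
In nonincreasing order the block sizes are [3, 1, 1].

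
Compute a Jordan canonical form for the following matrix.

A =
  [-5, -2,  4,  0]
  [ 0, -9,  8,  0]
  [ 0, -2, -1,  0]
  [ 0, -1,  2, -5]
J_2(-5) ⊕ J_1(-5) ⊕ J_1(-5)

The characteristic polynomial is
  det(x·I − A) = x^4 + 20*x^3 + 150*x^2 + 500*x + 625 = (x + 5)^4

Eigenvalues and multiplicities (the geometric multiplicity of λ is n − rank(A − λI), which equals the number of Jordan blocks for λ):
  λ = -5: algebraic multiplicity = 4, geometric multiplicity = 3

Determining the block sizes for each eigenvalue:
  λ = -5: 3 blocks summing to 4 forces exactly one block of size 2 and the rest size 1 → block sizes [2, 1, 1]

Assembling the blocks gives a Jordan form
J =
  [-5,  1,  0,  0]
  [ 0, -5,  0,  0]
  [ 0,  0, -5,  0]
  [ 0,  0,  0, -5]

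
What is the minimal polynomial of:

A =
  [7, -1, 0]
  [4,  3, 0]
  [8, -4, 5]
x^2 - 10*x + 25

The characteristic polynomial is χ_A(x) = (x - 5)^3, so the eigenvalues are known. The minimal polynomial is
  m_A(x) = Π_λ (x − λ)^{k_λ}
where k_λ is the size of the *largest* Jordan block for λ (equivalently, the smallest k with (A − λI)^k v = 0 for every generalised eigenvector v of λ).

  λ = 5: largest Jordan block has size 2, contributing (x − 5)^2

So m_A(x) = (x - 5)^2 = x^2 - 10*x + 25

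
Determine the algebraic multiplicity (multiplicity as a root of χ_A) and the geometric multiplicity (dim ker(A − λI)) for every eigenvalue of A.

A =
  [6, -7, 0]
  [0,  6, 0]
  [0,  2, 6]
λ = 6: alg = 3, geom = 2

Step 1 — factor the characteristic polynomial to read off the algebraic multiplicities:
  χ_A(x) = (x - 6)^3

Step 2 — compute geometric multiplicities via the rank-nullity identity g(λ) = n − rank(A − λI):
  rank(A − (6)·I) = 1, so dim ker(A − (6)·I) = n − 1 = 2

Summary:
  λ = 6: algebraic multiplicity = 3, geometric multiplicity = 2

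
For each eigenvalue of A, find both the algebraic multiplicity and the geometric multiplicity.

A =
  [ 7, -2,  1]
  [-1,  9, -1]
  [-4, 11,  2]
λ = 6: alg = 3, geom = 1

Step 1 — factor the characteristic polynomial to read off the algebraic multiplicities:
  χ_A(x) = (x - 6)^3

Step 2 — compute geometric multiplicities via the rank-nullity identity g(λ) = n − rank(A − λI):
  rank(A − (6)·I) = 2, so dim ker(A − (6)·I) = n − 2 = 1

Summary:
  λ = 6: algebraic multiplicity = 3, geometric multiplicity = 1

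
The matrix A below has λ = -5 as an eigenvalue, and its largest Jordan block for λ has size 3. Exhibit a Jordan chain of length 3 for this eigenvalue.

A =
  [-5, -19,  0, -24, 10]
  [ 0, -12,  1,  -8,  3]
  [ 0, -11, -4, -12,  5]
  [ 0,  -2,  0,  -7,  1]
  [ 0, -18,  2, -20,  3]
A Jordan chain for λ = -5 of length 3:
v_1 = (1, 0, 0, 0, 0)ᵀ
v_2 = (-19, -7, -11, -2, -18)ᵀ
v_3 = (0, 1, 0, 0, 0)ᵀ

Let N = A − (-5)·I. We want v_3 with N^3 v_3 = 0 but N^2 v_3 ≠ 0; then v_{j-1} := N · v_j for j = 3, …, 2.

Pick v_3 = (0, 1, 0, 0, 0)ᵀ.
Then v_2 = N · v_3 = (-19, -7, -11, -2, -18)ᵀ.
Then v_1 = N · v_2 = (1, 0, 0, 0, 0)ᵀ.

Sanity check: (A − (-5)·I) v_1 = (0, 0, 0, 0, 0)ᵀ = 0. ✓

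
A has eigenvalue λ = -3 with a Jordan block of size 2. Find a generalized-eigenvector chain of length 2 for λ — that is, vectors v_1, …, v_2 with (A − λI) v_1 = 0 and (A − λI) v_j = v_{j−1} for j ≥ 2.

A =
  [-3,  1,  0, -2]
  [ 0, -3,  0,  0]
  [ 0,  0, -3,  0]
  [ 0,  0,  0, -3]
A Jordan chain for λ = -3 of length 2:
v_1 = (1, 0, 0, 0)ᵀ
v_2 = (0, 1, 0, 0)ᵀ

Let N = A − (-3)·I. We want v_2 with N^2 v_2 = 0 but N^1 v_2 ≠ 0; then v_{j-1} := N · v_j for j = 2, …, 2.

Pick v_2 = (0, 1, 0, 0)ᵀ.
Then v_1 = N · v_2 = (1, 0, 0, 0)ᵀ.

Sanity check: (A − (-3)·I) v_1 = (0, 0, 0, 0)ᵀ = 0. ✓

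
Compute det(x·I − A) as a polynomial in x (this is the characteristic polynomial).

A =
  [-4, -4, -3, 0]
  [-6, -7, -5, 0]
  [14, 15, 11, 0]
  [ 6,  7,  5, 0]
x^4

Expanding det(x·I − A) (e.g. by cofactor expansion or by noting that A is similar to its Jordan form J, which has the same characteristic polynomial as A) gives
  χ_A(x) = x^4
which factors as x^4. The eigenvalues (with algebraic multiplicities) are λ = 0 with multiplicity 4.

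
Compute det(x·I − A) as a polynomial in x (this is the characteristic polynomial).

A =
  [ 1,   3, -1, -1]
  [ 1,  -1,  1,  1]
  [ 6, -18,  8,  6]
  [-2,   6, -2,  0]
x^4 - 8*x^3 + 24*x^2 - 32*x + 16

Expanding det(x·I − A) (e.g. by cofactor expansion or by noting that A is similar to its Jordan form J, which has the same characteristic polynomial as A) gives
  χ_A(x) = x^4 - 8*x^3 + 24*x^2 - 32*x + 16
which factors as (x - 2)^4. The eigenvalues (with algebraic multiplicities) are λ = 2 with multiplicity 4.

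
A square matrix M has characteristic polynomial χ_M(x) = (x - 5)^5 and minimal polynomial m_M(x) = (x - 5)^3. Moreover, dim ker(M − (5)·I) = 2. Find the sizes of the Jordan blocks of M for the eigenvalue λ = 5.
Block sizes for λ = 5: [3, 2]

Step 1 — from the characteristic polynomial, algebraic multiplicity of λ = 5 is 5. From dim ker(M − (5)·I) = 2, there are exactly 2 Jordan blocks for λ = 5.
Step 2 — from the minimal polynomial, the factor (x − 5)^3 tells us the largest block for λ = 5 has size 3.
Step 3 — with total size 5, 2 blocks, and largest block 3, the block sizes (in nonincreasing order) are [3, 2].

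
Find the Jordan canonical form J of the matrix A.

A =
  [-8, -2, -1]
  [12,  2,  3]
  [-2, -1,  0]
J_1(-4) ⊕ J_2(-1)

The characteristic polynomial is
  det(x·I − A) = x^3 + 6*x^2 + 9*x + 4 = (x + 1)^2*(x + 4)

Eigenvalues and multiplicities (the geometric multiplicity of λ is n − rank(A − λI), which equals the number of Jordan blocks for λ):
  λ = -4: algebraic multiplicity = 1, geometric multiplicity = 1
  λ = -1: algebraic multiplicity = 2, geometric multiplicity = 1

Determining the block sizes for each eigenvalue:
  λ = -4: one block (gm = 1), so the single block has size am = 1 → block sizes [1]
  λ = -1: one block (gm = 1), so the single block has size am = 2 → block sizes [2]

Assembling the blocks gives a Jordan form
J =
  [-4,  0,  0]
  [ 0, -1,  1]
  [ 0,  0, -1]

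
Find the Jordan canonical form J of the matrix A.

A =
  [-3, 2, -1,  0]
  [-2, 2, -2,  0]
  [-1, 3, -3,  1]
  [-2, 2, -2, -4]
J_3(-2) ⊕ J_1(-2)

The characteristic polynomial is
  det(x·I − A) = x^4 + 8*x^3 + 24*x^2 + 32*x + 16 = (x + 2)^4

Eigenvalues and multiplicities (the geometric multiplicity of λ is n − rank(A − λI), which equals the number of Jordan blocks for λ):
  λ = -2: algebraic multiplicity = 4, geometric multiplicity = 2

Determining the block sizes for each eigenvalue:
  λ = -2: with am = 4 and gm = 2, the partition is not yet determined (e.g. several partitions of 4 into 2 parts exist). Let N = A − (-2)·I. Computing rank(N^1) = 2, rank(N^2) = 1, rank(N^3) = 0; the number of blocks of size ≥ j is rank(N^{j−1}) − rank(N^j), giving [2, 1, 1]. So we have 1 block(s) of size 3, 1 block(s) of size 1 → block sizes [3, 1]

Assembling the blocks gives a Jordan form
J =
  [-2,  1,  0,  0]
  [ 0, -2,  1,  0]
  [ 0,  0, -2,  0]
  [ 0,  0,  0, -2]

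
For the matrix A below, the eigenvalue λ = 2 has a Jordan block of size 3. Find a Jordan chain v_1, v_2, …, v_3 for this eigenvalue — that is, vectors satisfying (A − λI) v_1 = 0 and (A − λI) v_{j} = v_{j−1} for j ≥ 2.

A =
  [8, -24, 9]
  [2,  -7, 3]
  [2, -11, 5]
A Jordan chain for λ = 2 of length 3:
v_1 = (6, 0, -4)ᵀ
v_2 = (6, 2, 2)ᵀ
v_3 = (1, 0, 0)ᵀ

Let N = A − (2)·I. We want v_3 with N^3 v_3 = 0 but N^2 v_3 ≠ 0; then v_{j-1} := N · v_j for j = 3, …, 2.

Pick v_3 = (1, 0, 0)ᵀ.
Then v_2 = N · v_3 = (6, 2, 2)ᵀ.
Then v_1 = N · v_2 = (6, 0, -4)ᵀ.

Sanity check: (A − (2)·I) v_1 = (0, 0, 0)ᵀ = 0. ✓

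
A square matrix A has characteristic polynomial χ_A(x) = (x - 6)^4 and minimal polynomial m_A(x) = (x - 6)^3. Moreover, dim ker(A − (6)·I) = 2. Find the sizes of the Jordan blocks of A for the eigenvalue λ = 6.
Block sizes for λ = 6: [3, 1]

Step 1 — from the characteristic polynomial, algebraic multiplicity of λ = 6 is 4. From dim ker(A − (6)·I) = 2, there are exactly 2 Jordan blocks for λ = 6.
Step 2 — from the minimal polynomial, the factor (x − 6)^3 tells us the largest block for λ = 6 has size 3.
Step 3 — with total size 4, 2 blocks, and largest block 3, the block sizes (in nonincreasing order) are [3, 1].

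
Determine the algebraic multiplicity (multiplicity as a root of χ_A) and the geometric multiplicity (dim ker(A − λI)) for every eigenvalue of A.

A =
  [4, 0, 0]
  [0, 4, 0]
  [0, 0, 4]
λ = 4: alg = 3, geom = 3

Step 1 — factor the characteristic polynomial to read off the algebraic multiplicities:
  χ_A(x) = (x - 4)^3

Step 2 — compute geometric multiplicities via the rank-nullity identity g(λ) = n − rank(A − λI):
  rank(A − (4)·I) = 0, so dim ker(A − (4)·I) = n − 0 = 3

Summary:
  λ = 4: algebraic multiplicity = 3, geometric multiplicity = 3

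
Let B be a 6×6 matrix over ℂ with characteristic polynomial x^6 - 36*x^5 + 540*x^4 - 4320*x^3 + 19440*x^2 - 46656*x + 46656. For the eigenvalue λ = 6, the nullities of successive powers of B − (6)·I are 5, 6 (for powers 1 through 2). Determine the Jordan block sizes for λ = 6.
Block sizes for λ = 6: [2, 1, 1, 1, 1]

From the dimensions of kernels of powers, the number of Jordan blocks of size at least j is d_j − d_{j−1} where d_j = dim ker(N^j) (with d_0 = 0). Computing the differences gives [5, 1].
The number of blocks of size exactly k is (#blocks of size ≥ k) − (#blocks of size ≥ k + 1), so the partition is: 4 block(s) of size 1, 1 block(s) of size 2.
In nonincreasing order the block sizes are [2, 1, 1, 1, 1].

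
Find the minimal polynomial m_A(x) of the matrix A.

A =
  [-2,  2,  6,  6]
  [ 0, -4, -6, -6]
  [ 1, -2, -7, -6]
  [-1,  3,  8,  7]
x^2 + 3*x + 2

The characteristic polynomial is χ_A(x) = (x + 1)^2*(x + 2)^2, so the eigenvalues are known. The minimal polynomial is
  m_A(x) = Π_λ (x − λ)^{k_λ}
where k_λ is the size of the *largest* Jordan block for λ (equivalently, the smallest k with (A − λI)^k v = 0 for every generalised eigenvector v of λ).

  λ = -2: largest Jordan block has size 1, contributing (x + 2)
  λ = -1: largest Jordan block has size 1, contributing (x + 1)

So m_A(x) = (x + 1)*(x + 2) = x^2 + 3*x + 2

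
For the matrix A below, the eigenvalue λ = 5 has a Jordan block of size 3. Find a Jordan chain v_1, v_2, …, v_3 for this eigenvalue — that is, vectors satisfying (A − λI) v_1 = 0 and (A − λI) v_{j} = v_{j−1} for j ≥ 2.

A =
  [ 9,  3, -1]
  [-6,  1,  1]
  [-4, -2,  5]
A Jordan chain for λ = 5 of length 3:
v_1 = (2, -4, -4)ᵀ
v_2 = (4, -6, -4)ᵀ
v_3 = (1, 0, 0)ᵀ

Let N = A − (5)·I. We want v_3 with N^3 v_3 = 0 but N^2 v_3 ≠ 0; then v_{j-1} := N · v_j for j = 3, …, 2.

Pick v_3 = (1, 0, 0)ᵀ.
Then v_2 = N · v_3 = (4, -6, -4)ᵀ.
Then v_1 = N · v_2 = (2, -4, -4)ᵀ.

Sanity check: (A − (5)·I) v_1 = (0, 0, 0)ᵀ = 0. ✓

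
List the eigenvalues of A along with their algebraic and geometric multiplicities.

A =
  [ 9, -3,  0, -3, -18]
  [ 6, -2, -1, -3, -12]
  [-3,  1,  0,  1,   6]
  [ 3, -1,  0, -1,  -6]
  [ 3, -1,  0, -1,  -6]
λ = 0: alg = 5, geom = 3

Step 1 — factor the characteristic polynomial to read off the algebraic multiplicities:
  χ_A(x) = x^5

Step 2 — compute geometric multiplicities via the rank-nullity identity g(λ) = n − rank(A − λI):
  rank(A − (0)·I) = 2, so dim ker(A − (0)·I) = n − 2 = 3

Summary:
  λ = 0: algebraic multiplicity = 5, geometric multiplicity = 3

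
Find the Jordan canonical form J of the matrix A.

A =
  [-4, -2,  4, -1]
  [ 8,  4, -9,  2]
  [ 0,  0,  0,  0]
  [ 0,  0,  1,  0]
J_3(0) ⊕ J_1(0)

The characteristic polynomial is
  det(x·I − A) = x^4

Eigenvalues and multiplicities (the geometric multiplicity of λ is n − rank(A − λI), which equals the number of Jordan blocks for λ):
  λ = 0: algebraic multiplicity = 4, geometric multiplicity = 2

Determining the block sizes for each eigenvalue:
  λ = 0: with am = 4 and gm = 2, the partition is not yet determined (e.g. several partitions of 4 into 2 parts exist). Let N = A − (0)·I. Computing rank(N^1) = 2, rank(N^2) = 1, rank(N^3) = 0; the number of blocks of size ≥ j is rank(N^{j−1}) − rank(N^j), giving [2, 1, 1]. So we have 1 block(s) of size 3, 1 block(s) of size 1 → block sizes [3, 1]

Assembling the blocks gives a Jordan form
J =
  [0, 1, 0, 0]
  [0, 0, 1, 0]
  [0, 0, 0, 0]
  [0, 0, 0, 0]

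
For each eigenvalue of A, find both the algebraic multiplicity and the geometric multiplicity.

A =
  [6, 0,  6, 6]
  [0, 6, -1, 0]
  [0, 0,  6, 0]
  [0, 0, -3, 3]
λ = 3: alg = 1, geom = 1; λ = 6: alg = 3, geom = 2

Step 1 — factor the characteristic polynomial to read off the algebraic multiplicities:
  χ_A(x) = (x - 6)^3*(x - 3)

Step 2 — compute geometric multiplicities via the rank-nullity identity g(λ) = n − rank(A − λI):
  rank(A − (3)·I) = 3, so dim ker(A − (3)·I) = n − 3 = 1
  rank(A − (6)·I) = 2, so dim ker(A − (6)·I) = n − 2 = 2

Summary:
  λ = 3: algebraic multiplicity = 1, geometric multiplicity = 1
  λ = 6: algebraic multiplicity = 3, geometric multiplicity = 2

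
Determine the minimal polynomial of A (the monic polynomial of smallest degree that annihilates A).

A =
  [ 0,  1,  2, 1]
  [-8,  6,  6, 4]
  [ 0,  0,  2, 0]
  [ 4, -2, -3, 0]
x^3 - 6*x^2 + 12*x - 8

The characteristic polynomial is χ_A(x) = (x - 2)^4, so the eigenvalues are known. The minimal polynomial is
  m_A(x) = Π_λ (x − λ)^{k_λ}
where k_λ is the size of the *largest* Jordan block for λ (equivalently, the smallest k with (A − λI)^k v = 0 for every generalised eigenvector v of λ).

  λ = 2: largest Jordan block has size 3, contributing (x − 2)^3

So m_A(x) = (x - 2)^3 = x^3 - 6*x^2 + 12*x - 8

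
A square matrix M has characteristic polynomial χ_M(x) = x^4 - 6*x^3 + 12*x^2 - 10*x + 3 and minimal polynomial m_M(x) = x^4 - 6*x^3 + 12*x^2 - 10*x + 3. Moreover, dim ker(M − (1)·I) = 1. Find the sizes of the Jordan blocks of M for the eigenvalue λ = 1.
Block sizes for λ = 1: [3]

Step 1 — from the characteristic polynomial, algebraic multiplicity of λ = 1 is 3. From dim ker(M − (1)·I) = 1, there are exactly 1 Jordan blocks for λ = 1.
Step 2 — from the minimal polynomial, the factor (x − 1)^3 tells us the largest block for λ = 1 has size 3.
Step 3 — with total size 3, 1 blocks, and largest block 3, the block sizes (in nonincreasing order) are [3].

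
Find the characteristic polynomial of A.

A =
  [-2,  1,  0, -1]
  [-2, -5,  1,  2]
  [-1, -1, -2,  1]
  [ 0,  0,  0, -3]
x^4 + 12*x^3 + 54*x^2 + 108*x + 81

Expanding det(x·I − A) (e.g. by cofactor expansion or by noting that A is similar to its Jordan form J, which has the same characteristic polynomial as A) gives
  χ_A(x) = x^4 + 12*x^3 + 54*x^2 + 108*x + 81
which factors as (x + 3)^4. The eigenvalues (with algebraic multiplicities) are λ = -3 with multiplicity 4.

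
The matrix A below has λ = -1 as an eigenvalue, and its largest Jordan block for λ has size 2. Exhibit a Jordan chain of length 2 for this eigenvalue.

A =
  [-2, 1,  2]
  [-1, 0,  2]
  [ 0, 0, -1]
A Jordan chain for λ = -1 of length 2:
v_1 = (-1, -1, 0)ᵀ
v_2 = (1, 0, 0)ᵀ

Let N = A − (-1)·I. We want v_2 with N^2 v_2 = 0 but N^1 v_2 ≠ 0; then v_{j-1} := N · v_j for j = 2, …, 2.

Pick v_2 = (1, 0, 0)ᵀ.
Then v_1 = N · v_2 = (-1, -1, 0)ᵀ.

Sanity check: (A − (-1)·I) v_1 = (0, 0, 0)ᵀ = 0. ✓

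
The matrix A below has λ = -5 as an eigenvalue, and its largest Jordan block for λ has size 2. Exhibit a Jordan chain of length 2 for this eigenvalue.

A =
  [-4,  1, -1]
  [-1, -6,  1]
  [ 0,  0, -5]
A Jordan chain for λ = -5 of length 2:
v_1 = (1, -1, 0)ᵀ
v_2 = (1, 0, 0)ᵀ

Let N = A − (-5)·I. We want v_2 with N^2 v_2 = 0 but N^1 v_2 ≠ 0; then v_{j-1} := N · v_j for j = 2, …, 2.

Pick v_2 = (1, 0, 0)ᵀ.
Then v_1 = N · v_2 = (1, -1, 0)ᵀ.

Sanity check: (A − (-5)·I) v_1 = (0, 0, 0)ᵀ = 0. ✓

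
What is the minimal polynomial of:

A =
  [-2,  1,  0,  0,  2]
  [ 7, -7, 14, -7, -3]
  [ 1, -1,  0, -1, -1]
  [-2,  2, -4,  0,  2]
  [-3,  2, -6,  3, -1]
x^3 + 6*x^2 + 12*x + 8

The characteristic polynomial is χ_A(x) = (x + 2)^5, so the eigenvalues are known. The minimal polynomial is
  m_A(x) = Π_λ (x − λ)^{k_λ}
where k_λ is the size of the *largest* Jordan block for λ (equivalently, the smallest k with (A − λI)^k v = 0 for every generalised eigenvector v of λ).

  λ = -2: largest Jordan block has size 3, contributing (x + 2)^3

So m_A(x) = (x + 2)^3 = x^3 + 6*x^2 + 12*x + 8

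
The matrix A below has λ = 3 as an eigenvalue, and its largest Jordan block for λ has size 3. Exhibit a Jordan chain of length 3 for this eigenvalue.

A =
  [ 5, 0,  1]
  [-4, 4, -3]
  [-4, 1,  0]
A Jordan chain for λ = 3 of length 3:
v_1 = (1, -2, -2)ᵀ
v_2 = (0, 1, 1)ᵀ
v_3 = (0, 1, 0)ᵀ

Let N = A − (3)·I. We want v_3 with N^3 v_3 = 0 but N^2 v_3 ≠ 0; then v_{j-1} := N · v_j for j = 3, …, 2.

Pick v_3 = (0, 1, 0)ᵀ.
Then v_2 = N · v_3 = (0, 1, 1)ᵀ.
Then v_1 = N · v_2 = (1, -2, -2)ᵀ.

Sanity check: (A − (3)·I) v_1 = (0, 0, 0)ᵀ = 0. ✓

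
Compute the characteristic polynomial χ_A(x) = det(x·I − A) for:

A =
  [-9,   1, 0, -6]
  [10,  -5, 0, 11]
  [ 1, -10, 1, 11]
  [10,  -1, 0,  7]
x^4 + 6*x^3 + x^2 - 24*x + 16

Expanding det(x·I − A) (e.g. by cofactor expansion or by noting that A is similar to its Jordan form J, which has the same characteristic polynomial as A) gives
  χ_A(x) = x^4 + 6*x^3 + x^2 - 24*x + 16
which factors as (x - 1)^2*(x + 4)^2. The eigenvalues (with algebraic multiplicities) are λ = -4 with multiplicity 2, λ = 1 with multiplicity 2.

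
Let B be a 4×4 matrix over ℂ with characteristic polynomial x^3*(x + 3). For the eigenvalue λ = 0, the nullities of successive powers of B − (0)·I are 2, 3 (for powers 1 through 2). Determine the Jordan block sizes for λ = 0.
Block sizes for λ = 0: [2, 1]

From the dimensions of kernels of powers, the number of Jordan blocks of size at least j is d_j − d_{j−1} where d_j = dim ker(N^j) (with d_0 = 0). Computing the differences gives [2, 1].
The number of blocks of size exactly k is (#blocks of size ≥ k) − (#blocks of size ≥ k + 1), so the partition is: 1 block(s) of size 1, 1 block(s) of size 2.
In nonincreasing order the block sizes are [2, 1].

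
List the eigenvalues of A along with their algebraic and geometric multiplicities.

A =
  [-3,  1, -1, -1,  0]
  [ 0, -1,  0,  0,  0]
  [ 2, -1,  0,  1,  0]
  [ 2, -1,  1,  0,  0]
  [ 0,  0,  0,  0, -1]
λ = -1: alg = 5, geom = 4

Step 1 — factor the characteristic polynomial to read off the algebraic multiplicities:
  χ_A(x) = (x + 1)^5

Step 2 — compute geometric multiplicities via the rank-nullity identity g(λ) = n − rank(A − λI):
  rank(A − (-1)·I) = 1, so dim ker(A − (-1)·I) = n − 1 = 4

Summary:
  λ = -1: algebraic multiplicity = 5, geometric multiplicity = 4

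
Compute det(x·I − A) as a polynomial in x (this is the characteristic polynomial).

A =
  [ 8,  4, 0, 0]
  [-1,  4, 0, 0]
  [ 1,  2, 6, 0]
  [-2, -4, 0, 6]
x^4 - 24*x^3 + 216*x^2 - 864*x + 1296

Expanding det(x·I − A) (e.g. by cofactor expansion or by noting that A is similar to its Jordan form J, which has the same characteristic polynomial as A) gives
  χ_A(x) = x^4 - 24*x^3 + 216*x^2 - 864*x + 1296
which factors as (x - 6)^4. The eigenvalues (with algebraic multiplicities) are λ = 6 with multiplicity 4.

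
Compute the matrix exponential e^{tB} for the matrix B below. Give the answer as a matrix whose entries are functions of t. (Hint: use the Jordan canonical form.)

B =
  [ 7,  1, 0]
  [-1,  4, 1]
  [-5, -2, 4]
e^{tB} =
  [3*t^2*exp(5*t)/2 + 2*t*exp(5*t) + exp(5*t), t^2*exp(5*t)/2 + t*exp(5*t), t^2*exp(5*t)/2]
  [-3*t^2*exp(5*t) - t*exp(5*t), -t^2*exp(5*t) - t*exp(5*t) + exp(5*t), -t^2*exp(5*t) + t*exp(5*t)]
  [-3*t^2*exp(5*t)/2 - 5*t*exp(5*t), -t^2*exp(5*t)/2 - 2*t*exp(5*t), -t^2*exp(5*t)/2 - t*exp(5*t) + exp(5*t)]

Strategy: write B = P · J · P⁻¹ where J is a Jordan canonical form, so e^{tB} = P · e^{tJ} · P⁻¹, and e^{tJ} can be computed block-by-block.

B has Jordan form
J =
  [5, 1, 0]
  [0, 5, 1]
  [0, 0, 5]
(up to reordering of blocks).

Per-block formulas:
  For a 3×3 Jordan block J_3(5): exp(t · J_3(5)) = e^(5t)·(I + t·N + (t^2/2)·N^2), where N is the 3×3 nilpotent shift.

After assembling e^{tJ} and conjugating by P, we get:

e^{tB} =
  [3*t^2*exp(5*t)/2 + 2*t*exp(5*t) + exp(5*t), t^2*exp(5*t)/2 + t*exp(5*t), t^2*exp(5*t)/2]
  [-3*t^2*exp(5*t) - t*exp(5*t), -t^2*exp(5*t) - t*exp(5*t) + exp(5*t), -t^2*exp(5*t) + t*exp(5*t)]
  [-3*t^2*exp(5*t)/2 - 5*t*exp(5*t), -t^2*exp(5*t)/2 - 2*t*exp(5*t), -t^2*exp(5*t)/2 - t*exp(5*t) + exp(5*t)]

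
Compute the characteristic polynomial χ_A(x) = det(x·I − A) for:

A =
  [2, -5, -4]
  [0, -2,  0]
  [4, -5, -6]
x^3 + 6*x^2 + 12*x + 8

Expanding det(x·I − A) (e.g. by cofactor expansion or by noting that A is similar to its Jordan form J, which has the same characteristic polynomial as A) gives
  χ_A(x) = x^3 + 6*x^2 + 12*x + 8
which factors as (x + 2)^3. The eigenvalues (with algebraic multiplicities) are λ = -2 with multiplicity 3.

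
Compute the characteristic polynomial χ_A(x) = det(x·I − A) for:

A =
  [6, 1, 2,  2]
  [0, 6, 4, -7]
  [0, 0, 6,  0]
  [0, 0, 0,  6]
x^4 - 24*x^3 + 216*x^2 - 864*x + 1296

Expanding det(x·I − A) (e.g. by cofactor expansion or by noting that A is similar to its Jordan form J, which has the same characteristic polynomial as A) gives
  χ_A(x) = x^4 - 24*x^3 + 216*x^2 - 864*x + 1296
which factors as (x - 6)^4. The eigenvalues (with algebraic multiplicities) are λ = 6 with multiplicity 4.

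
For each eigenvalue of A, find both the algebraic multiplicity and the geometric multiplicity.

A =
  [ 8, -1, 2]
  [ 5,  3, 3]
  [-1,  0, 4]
λ = 5: alg = 3, geom = 1

Step 1 — factor the characteristic polynomial to read off the algebraic multiplicities:
  χ_A(x) = (x - 5)^3

Step 2 — compute geometric multiplicities via the rank-nullity identity g(λ) = n − rank(A − λI):
  rank(A − (5)·I) = 2, so dim ker(A − (5)·I) = n − 2 = 1

Summary:
  λ = 5: algebraic multiplicity = 3, geometric multiplicity = 1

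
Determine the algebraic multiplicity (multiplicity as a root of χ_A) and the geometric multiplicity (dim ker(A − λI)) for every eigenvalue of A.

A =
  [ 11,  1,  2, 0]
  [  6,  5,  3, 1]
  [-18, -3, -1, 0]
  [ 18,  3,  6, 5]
λ = 5: alg = 4, geom = 2

Step 1 — factor the characteristic polynomial to read off the algebraic multiplicities:
  χ_A(x) = (x - 5)^4

Step 2 — compute geometric multiplicities via the rank-nullity identity g(λ) = n − rank(A − λI):
  rank(A − (5)·I) = 2, so dim ker(A − (5)·I) = n − 2 = 2

Summary:
  λ = 5: algebraic multiplicity = 4, geometric multiplicity = 2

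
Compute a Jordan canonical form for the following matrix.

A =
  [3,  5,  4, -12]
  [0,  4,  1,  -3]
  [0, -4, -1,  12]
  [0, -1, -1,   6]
J_3(3) ⊕ J_1(3)

The characteristic polynomial is
  det(x·I − A) = x^4 - 12*x^3 + 54*x^2 - 108*x + 81 = (x - 3)^4

Eigenvalues and multiplicities (the geometric multiplicity of λ is n − rank(A − λI), which equals the number of Jordan blocks for λ):
  λ = 3: algebraic multiplicity = 4, geometric multiplicity = 2

Determining the block sizes for each eigenvalue:
  λ = 3: with am = 4 and gm = 2, the partition is not yet determined (e.g. several partitions of 4 into 2 parts exist). Let N = A − (3)·I. Computing rank(N^1) = 2, rank(N^2) = 1, rank(N^3) = 0; the number of blocks of size ≥ j is rank(N^{j−1}) − rank(N^j), giving [2, 1, 1]. So we have 1 block(s) of size 3, 1 block(s) of size 1 → block sizes [3, 1]

Assembling the blocks gives a Jordan form
J =
  [3, 1, 0, 0]
  [0, 3, 1, 0]
  [0, 0, 3, 0]
  [0, 0, 0, 3]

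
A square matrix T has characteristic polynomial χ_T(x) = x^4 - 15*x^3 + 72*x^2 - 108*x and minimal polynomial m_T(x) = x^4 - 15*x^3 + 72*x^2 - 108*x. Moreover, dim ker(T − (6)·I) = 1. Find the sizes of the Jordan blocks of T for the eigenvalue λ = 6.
Block sizes for λ = 6: [2]

Step 1 — from the characteristic polynomial, algebraic multiplicity of λ = 6 is 2. From dim ker(T − (6)·I) = 1, there are exactly 1 Jordan blocks for λ = 6.
Step 2 — from the minimal polynomial, the factor (x − 6)^2 tells us the largest block for λ = 6 has size 2.
Step 3 — with total size 2, 1 blocks, and largest block 2, the block sizes (in nonincreasing order) are [2].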